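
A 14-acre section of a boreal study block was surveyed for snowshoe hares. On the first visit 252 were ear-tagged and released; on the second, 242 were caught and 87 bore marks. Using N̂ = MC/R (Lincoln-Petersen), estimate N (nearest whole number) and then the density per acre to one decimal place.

N̂ = 252·242/87 = 60984/87 ≈ 701.0 → 701
Density = N̂ / area = 701 / 14 ≈ 50.07 → 50.1 per acre

density ≈ 50.1 snowshoe hares per acre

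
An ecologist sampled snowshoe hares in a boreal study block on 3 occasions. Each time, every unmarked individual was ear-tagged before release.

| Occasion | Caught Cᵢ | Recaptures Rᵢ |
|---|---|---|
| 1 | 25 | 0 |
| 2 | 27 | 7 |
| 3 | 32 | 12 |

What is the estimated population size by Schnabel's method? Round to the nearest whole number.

Marked at large before each occasion: Mᵢ = Σⱼ<ᵢ (Cⱼ − Rⱼ) → M1=0, M2=25, M3=45
Σ MᵢCᵢ = 0·25 + 25·27 + 45·32 = 0 + 675 + 1440 = 2115
Σ Rᵢ = 0 + 7 + 12 = 19
N̂ = 2115 / 19 ≈ 111.3 → 111

N ≈ 111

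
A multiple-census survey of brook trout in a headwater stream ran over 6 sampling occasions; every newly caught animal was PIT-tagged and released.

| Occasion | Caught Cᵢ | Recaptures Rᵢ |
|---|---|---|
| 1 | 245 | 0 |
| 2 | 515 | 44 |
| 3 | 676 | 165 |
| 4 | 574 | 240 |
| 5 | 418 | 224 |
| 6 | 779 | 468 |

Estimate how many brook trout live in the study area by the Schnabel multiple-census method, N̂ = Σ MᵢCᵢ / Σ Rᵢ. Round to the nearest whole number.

Marked at large before each occasion: Mᵢ = Σⱼ<ᵢ (Cⱼ − Rⱼ) → M1=0, M2=245, M3=716, M4=1227, M5=1561, M6=1755
Σ MᵢCᵢ = 0·245 + 245·515 + 716·676 + 1227·574 + 1561·418 + 1755·779 = 0 + 126175 + 484016 + 704298 + 652498 + 1367145 = 3334132
Σ Rᵢ = 0 + 44 + 165 + 240 + 224 + 468 = 1141
N̂ = 3334132 / 1141 ≈ 2922.1 → 2922

N ≈ 2922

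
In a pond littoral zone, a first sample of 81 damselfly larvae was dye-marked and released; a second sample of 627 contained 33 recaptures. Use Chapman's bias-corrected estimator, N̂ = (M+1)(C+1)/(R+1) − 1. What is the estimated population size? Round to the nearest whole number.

N̂ = (81+1)(627+1)/(33+1) − 1 = 82·628/34 − 1
= 51496/34 − 1 ≈ 1514.6 − 1 ≈ 1513.6 → 1514

N ≈ 1514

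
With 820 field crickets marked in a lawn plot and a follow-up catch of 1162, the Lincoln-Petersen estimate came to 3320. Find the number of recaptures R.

R = 287

From N = M·C/R: R = M·C / N = 820·1162 / 3320 = 952840 / 3320 = 287.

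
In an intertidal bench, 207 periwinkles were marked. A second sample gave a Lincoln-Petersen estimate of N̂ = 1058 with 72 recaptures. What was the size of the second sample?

C = 368

From N = M·C/R: C = N·R / M = 1058·72 / 207 = 76176 / 207 = 368.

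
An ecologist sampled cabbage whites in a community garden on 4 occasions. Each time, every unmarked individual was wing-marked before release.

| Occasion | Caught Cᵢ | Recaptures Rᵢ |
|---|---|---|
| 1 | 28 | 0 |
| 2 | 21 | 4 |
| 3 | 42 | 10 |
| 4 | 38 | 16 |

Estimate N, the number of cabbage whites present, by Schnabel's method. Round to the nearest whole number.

N ≈ 180

Marked at large before each occasion: Mᵢ = Σⱼ<ᵢ (Cⱼ − Rⱼ) → M1=0, M2=28, M3=45, M4=77
Σ MᵢCᵢ = 0·28 + 28·21 + 45·42 + 77·38 = 0 + 588 + 1890 + 2926 = 5404
Σ Rᵢ = 0 + 4 + 10 + 16 = 30
N̂ = 5404 / 30 ≈ 180.1 → 180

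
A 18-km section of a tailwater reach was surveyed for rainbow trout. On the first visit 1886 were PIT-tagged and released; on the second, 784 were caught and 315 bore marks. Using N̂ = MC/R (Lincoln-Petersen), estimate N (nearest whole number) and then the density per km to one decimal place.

N̂ = 1886·784/315 = 1478624/315 ≈ 4694.0 → 4694
Density = N̂ / area = 4694 / 18 ≈ 260.78 → 260.8 per km

density ≈ 260.8 rainbow trout per km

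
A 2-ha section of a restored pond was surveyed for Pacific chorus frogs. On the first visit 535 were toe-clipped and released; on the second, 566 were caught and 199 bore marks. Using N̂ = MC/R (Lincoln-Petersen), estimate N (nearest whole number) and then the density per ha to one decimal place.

N̂ = 535·566/199 = 302810/199 ≈ 1521.7 → 1522
Density = N̂ / area = 1522 / 2 = 761.0 per ha

density ≈ 761.0 Pacific chorus frogs per ha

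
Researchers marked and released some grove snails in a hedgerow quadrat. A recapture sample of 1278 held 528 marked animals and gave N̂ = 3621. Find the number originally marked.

M = 1496

From N = M·C/R: M = N·R / C = 3621·528 / 1278 = 1911888 / 1278 = 1496.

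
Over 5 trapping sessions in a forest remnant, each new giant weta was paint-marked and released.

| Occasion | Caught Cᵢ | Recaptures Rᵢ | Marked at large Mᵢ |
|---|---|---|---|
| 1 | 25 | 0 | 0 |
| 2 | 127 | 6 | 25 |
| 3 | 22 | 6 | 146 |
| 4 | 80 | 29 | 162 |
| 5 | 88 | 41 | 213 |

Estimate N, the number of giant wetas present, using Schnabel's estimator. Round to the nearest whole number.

Σ MᵢCᵢ = 0·25 + 25·127 + 146·22 + 162·80 + 213·88 = 0 + 3175 + 3212 + 12960 + 18744 = 38091
Σ Rᵢ = 0 + 6 + 6 + 29 + 41 = 82
N̂ = 38091 / 82 ≈ 464.5 → 465

N ≈ 465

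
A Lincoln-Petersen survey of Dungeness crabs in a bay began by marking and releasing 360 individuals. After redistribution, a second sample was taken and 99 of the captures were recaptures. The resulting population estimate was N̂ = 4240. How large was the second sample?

C = 1166

From N = M·C/R: C = N·R / M = 4240·99 / 360 = 419760 / 360 = 1166.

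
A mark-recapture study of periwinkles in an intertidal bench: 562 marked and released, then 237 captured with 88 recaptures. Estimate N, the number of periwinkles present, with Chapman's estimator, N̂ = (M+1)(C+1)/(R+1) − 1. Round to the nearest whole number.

N ≈ 1505

N̂ = (562+1)(237+1)/(88+1) − 1 = 563·238/89 − 1
= 133994/89 − 1 ≈ 1505.6 − 1 ≈ 1504.6 → 1505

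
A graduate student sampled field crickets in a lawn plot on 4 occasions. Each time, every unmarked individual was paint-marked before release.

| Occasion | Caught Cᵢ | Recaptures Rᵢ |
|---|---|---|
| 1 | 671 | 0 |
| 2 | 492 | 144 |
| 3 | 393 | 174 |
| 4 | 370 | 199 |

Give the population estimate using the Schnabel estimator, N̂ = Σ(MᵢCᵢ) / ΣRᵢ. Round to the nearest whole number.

N ≈ 2299

Marked at large before each occasion: Mᵢ = Σⱼ<ᵢ (Cⱼ − Rⱼ) → M1=0, M2=671, M3=1019, M4=1238
Σ MᵢCᵢ = 0·671 + 671·492 + 1019·393 + 1238·370 = 0 + 330132 + 400467 + 458060 = 1188659
Σ Rᵢ = 0 + 144 + 174 + 199 = 517
N̂ = 1188659 / 517 ≈ 2299.1 → 2299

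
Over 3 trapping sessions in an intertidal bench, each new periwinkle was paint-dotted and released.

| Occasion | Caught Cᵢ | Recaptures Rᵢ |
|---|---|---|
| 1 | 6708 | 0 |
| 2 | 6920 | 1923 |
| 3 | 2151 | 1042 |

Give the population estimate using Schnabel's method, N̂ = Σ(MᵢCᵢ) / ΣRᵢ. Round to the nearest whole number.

N ≈ 24,147

Marked at large before each occasion: Mᵢ = Σⱼ<ᵢ (Cⱼ − Rⱼ) → M1=0, M2=6708, M3=11705
Σ MᵢCᵢ = 0·6708 + 6708·6920 + 11705·2151 = 0 + 46419360 + 25177455 = 71596815
Σ Rᵢ = 0 + 1923 + 1042 = 2965
N̂ = 71596815 / 2965 ≈ 24147.3 → 24147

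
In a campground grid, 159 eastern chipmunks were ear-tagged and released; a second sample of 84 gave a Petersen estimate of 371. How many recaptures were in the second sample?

From N = M·C/R: R = M·C / N = 159·84 / 371 = 13356 / 371 = 36.

R = 36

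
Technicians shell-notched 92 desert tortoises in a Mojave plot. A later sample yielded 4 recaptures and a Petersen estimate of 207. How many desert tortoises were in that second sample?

From N = M·C/R: C = N·R / M = 207·4 / 92 = 828 / 92 = 9.

C = 9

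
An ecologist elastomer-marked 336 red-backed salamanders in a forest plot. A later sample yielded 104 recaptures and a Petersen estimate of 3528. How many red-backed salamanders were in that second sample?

From N = M·C/R: C = N·R / M = 3528·104 / 336 = 366912 / 336 = 1092.

C = 1092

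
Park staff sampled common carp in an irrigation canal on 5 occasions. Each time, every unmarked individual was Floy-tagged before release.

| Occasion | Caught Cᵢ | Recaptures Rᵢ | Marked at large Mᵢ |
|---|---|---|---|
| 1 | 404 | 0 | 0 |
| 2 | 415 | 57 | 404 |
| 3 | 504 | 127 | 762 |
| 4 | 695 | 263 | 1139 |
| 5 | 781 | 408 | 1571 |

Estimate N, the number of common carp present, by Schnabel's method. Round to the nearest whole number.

Σ MᵢCᵢ = 0·404 + 404·415 + 762·504 + 1139·695 + 1571·781 = 0 + 167660 + 384048 + 791605 + 1226951 = 2570264
Σ Rᵢ = 0 + 57 + 127 + 263 + 408 = 855
N̂ = 2570264 / 855 ≈ 3006.2 → 3006

N ≈ 3006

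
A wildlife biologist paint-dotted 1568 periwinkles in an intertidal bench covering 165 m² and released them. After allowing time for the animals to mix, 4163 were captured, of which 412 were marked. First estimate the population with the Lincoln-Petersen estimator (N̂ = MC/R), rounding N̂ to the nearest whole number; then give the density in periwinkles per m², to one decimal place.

density ≈ 96.0 periwinkles per m²

N̂ = 1568·4163/412 = 6527584/412 ≈ 15843.7 → 15844
Density = N̂ / area = 15844 / 165 ≈ 96.02 → 96.0 per m²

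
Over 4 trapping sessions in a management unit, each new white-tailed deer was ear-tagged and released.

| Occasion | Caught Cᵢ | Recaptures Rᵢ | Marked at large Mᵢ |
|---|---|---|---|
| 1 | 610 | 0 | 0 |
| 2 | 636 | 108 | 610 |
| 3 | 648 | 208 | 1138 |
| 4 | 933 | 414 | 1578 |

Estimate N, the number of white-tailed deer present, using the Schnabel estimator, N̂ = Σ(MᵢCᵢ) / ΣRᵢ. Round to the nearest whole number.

Σ MᵢCᵢ = 0·610 + 610·636 + 1138·648 + 1578·933 = 0 + 387960 + 737424 + 1472274 = 2597658
Σ Rᵢ = 0 + 108 + 208 + 414 = 730
N̂ = 2597658 / 730 ≈ 3558.4 → 3558

N ≈ 3558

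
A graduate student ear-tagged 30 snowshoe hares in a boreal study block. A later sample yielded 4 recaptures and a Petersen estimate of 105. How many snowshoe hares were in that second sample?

C = 14

From N = M·C/R: C = N·R / M = 105·4 / 30 = 420 / 30 = 14.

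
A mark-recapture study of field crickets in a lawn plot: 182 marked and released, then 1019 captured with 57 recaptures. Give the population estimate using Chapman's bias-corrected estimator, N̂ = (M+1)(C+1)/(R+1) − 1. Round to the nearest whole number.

N ≈ 3217

N̂ = (182+1)(1019+1)/(57+1) − 1 = 183·1020/58 − 1
= 186660/58 − 1 ≈ 3218.3 − 1 ≈ 3217.3 → 3217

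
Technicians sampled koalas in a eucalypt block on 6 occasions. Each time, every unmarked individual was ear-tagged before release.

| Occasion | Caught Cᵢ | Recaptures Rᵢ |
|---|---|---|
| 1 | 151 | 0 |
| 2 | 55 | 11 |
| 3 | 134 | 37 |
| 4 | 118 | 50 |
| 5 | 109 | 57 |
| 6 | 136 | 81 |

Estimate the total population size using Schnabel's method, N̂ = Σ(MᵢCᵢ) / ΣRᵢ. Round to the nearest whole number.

Marked at large before each occasion: Mᵢ = Σⱼ<ᵢ (Cⱼ − Rⱼ) → M1=0, M2=151, M3=195, M4=292, M5=360, M6=412
Σ MᵢCᵢ = 0·151 + 151·55 + 195·134 + 292·118 + 360·109 + 412·136 = 0 + 8305 + 26130 + 34456 + 39240 + 56032 = 164163
Σ Rᵢ = 0 + 11 + 37 + 50 + 57 + 81 = 236
N̂ = 164163 / 236 ≈ 695.6 → 696

N ≈ 696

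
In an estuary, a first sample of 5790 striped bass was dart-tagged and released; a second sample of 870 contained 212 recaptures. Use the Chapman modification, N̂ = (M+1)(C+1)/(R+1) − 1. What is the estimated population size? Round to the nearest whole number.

N̂ = (5790+1)(870+1)/(212+1) − 1 = 5791·871/213 − 1
= 5043961/213 − 1 ≈ 23680.6 − 1 ≈ 23679.6 → 23680

N ≈ 23,680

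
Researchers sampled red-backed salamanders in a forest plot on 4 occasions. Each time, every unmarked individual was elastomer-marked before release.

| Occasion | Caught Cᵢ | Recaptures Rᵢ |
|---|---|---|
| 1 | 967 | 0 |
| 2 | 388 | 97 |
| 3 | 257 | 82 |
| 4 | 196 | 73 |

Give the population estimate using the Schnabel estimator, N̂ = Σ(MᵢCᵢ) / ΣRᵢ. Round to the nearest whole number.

N ≈ 3886

Marked at large before each occasion: Mᵢ = Σⱼ<ᵢ (Cⱼ − Rⱼ) → M1=0, M2=967, M3=1258, M4=1433
Σ MᵢCᵢ = 0·967 + 967·388 + 1258·257 + 1433·196 = 0 + 375196 + 323306 + 280868 = 979370
Σ Rᵢ = 0 + 97 + 82 + 73 = 252
N̂ = 979370 / 252 ≈ 3886.4 → 3886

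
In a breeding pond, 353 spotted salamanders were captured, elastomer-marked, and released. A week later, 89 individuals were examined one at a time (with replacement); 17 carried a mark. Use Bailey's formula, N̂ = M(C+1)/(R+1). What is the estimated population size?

N̂ = 353·(89+1)/(17+1) = 353·90/18 = 31770/18 = 1765

N = 1765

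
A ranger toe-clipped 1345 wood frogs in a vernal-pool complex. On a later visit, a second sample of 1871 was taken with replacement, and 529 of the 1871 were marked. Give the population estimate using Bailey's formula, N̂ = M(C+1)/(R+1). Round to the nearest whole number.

N̂ = 1345·(1871+1)/(529+1) = 1345·1872/530 = 2517840/530 ≈ 4750.6 → 4751

N ≈ 4751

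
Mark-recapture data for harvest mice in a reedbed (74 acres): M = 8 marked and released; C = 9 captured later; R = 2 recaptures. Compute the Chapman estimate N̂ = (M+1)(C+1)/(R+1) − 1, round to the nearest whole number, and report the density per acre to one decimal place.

N̂ = 9·10/3 − 1 = 90/3 − 1 = 29
Density = N̂ / area = 29 / 74 ≈ 0.39 → 0.4 per acre

density ≈ 0.4 harvest mice per acre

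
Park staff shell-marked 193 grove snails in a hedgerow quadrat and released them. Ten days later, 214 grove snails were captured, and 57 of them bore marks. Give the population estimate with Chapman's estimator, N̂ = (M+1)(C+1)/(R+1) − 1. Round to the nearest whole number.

N ≈ 718

N̂ = (193+1)(214+1)/(57+1) − 1 = 194·215/58 − 1
= 41710/58 − 1 ≈ 719.1 − 1 ≈ 718.1 → 718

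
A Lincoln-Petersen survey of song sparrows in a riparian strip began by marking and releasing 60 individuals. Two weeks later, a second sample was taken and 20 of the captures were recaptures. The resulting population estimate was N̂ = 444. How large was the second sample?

C = 148

From N = M·C/R: C = N·R / M = 444·20 / 60 = 8880 / 60 = 148.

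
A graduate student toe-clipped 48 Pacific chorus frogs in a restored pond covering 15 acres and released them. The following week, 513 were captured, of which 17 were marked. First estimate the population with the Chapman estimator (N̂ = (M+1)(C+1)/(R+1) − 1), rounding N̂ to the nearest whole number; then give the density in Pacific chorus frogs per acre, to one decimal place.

N̂ = 49·514/18 − 1 = 25186/18 − 1 ≈ 1398.2 → 1398
Density = N̂ / area = 1398 / 15 ≈ 93.20 → 93.2 per acre

density ≈ 93.2 Pacific chorus frogs per acre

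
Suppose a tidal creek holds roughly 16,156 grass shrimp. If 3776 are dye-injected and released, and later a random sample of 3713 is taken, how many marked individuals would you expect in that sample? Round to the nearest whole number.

The marked fraction of the population is 3776/16156, so in a sample of 3713 expect C·(M/N) marked.
E[R] = 3776 × 3713 / 16156 = 14020288 / 16156 ≈ 867.8 → 868

expected recaptures ≈ 868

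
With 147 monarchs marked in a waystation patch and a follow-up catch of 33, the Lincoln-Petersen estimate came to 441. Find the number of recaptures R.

R = 11

From N = M·C/R: R = M·C / N = 147·33 / 441 = 4851 / 441 = 11.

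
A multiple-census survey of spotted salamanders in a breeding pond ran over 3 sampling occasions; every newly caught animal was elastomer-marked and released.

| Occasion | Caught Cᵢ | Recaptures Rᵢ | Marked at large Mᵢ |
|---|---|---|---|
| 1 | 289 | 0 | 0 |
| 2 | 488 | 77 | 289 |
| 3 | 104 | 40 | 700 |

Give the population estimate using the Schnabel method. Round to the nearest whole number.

N ≈ 1828

Σ MᵢCᵢ = 0·289 + 289·488 + 700·104 = 0 + 141032 + 72800 = 213832
Σ Rᵢ = 0 + 77 + 40 = 117
N̂ = 213832 / 117 ≈ 1827.6 → 1828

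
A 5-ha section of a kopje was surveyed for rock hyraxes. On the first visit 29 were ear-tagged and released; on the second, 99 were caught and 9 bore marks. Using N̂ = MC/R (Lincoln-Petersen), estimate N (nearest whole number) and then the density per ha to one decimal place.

density ≈ 63.8 rock hyraxes per ha

N̂ = 29·99/9 = 2871/9 = 319
Density = N̂ / area = 319 / 5 ≈ 63.80 → 63.8 per ha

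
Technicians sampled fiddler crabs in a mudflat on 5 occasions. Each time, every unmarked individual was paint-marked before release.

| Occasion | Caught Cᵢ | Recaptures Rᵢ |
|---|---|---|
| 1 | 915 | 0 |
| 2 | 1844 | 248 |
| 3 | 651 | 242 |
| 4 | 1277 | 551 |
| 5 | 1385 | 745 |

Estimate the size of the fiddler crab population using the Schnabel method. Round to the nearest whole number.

N ≈ 6775

Marked at large before each occasion: Mᵢ = Σⱼ<ᵢ (Cⱼ − Rⱼ) → M1=0, M2=915, M3=2511, M4=2920, M5=3646
Σ MᵢCᵢ = 0·915 + 915·1844 + 2511·651 + 2920·1277 + 3646·1385 = 0 + 1687260 + 1634661 + 3728840 + 5049710 = 12100471
Σ Rᵢ = 0 + 248 + 242 + 551 + 745 = 1786
N̂ = 12100471 / 1786 ≈ 6775.2 → 6775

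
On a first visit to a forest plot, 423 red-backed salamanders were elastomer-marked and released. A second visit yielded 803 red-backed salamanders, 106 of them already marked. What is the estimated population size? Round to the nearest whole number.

N ≈ 3204

N = (423 × 803) / 106 = 339669 / 106 ≈ 3204.4 → 3204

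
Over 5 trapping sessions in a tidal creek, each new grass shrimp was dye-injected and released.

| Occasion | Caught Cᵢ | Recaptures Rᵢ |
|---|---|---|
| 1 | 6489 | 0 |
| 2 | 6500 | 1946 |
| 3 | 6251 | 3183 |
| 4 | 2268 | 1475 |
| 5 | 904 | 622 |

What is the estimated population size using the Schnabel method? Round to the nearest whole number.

Marked at large before each occasion: Mᵢ = Σⱼ<ᵢ (Cⱼ − Rⱼ) → M1=0, M2=6489, M3=11043, M4=14111, M5=14904
Σ MᵢCᵢ = 0·6489 + 6489·6500 + 11043·6251 + 14111·2268 + 14904·904 = 0 + 42178500 + 69029793 + 32003748 + 13473216 = 156685257
Σ Rᵢ = 0 + 1946 + 3183 + 1475 + 622 = 7226
N̂ = 156685257 / 7226 ≈ 21683.5 → 21684

N ≈ 21,684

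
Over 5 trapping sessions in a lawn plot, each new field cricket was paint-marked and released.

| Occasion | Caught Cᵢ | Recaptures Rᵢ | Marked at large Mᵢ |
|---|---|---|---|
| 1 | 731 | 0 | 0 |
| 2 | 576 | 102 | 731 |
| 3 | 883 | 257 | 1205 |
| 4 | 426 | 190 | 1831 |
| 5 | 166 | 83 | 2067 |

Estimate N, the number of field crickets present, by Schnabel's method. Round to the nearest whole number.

N ≈ 4127

Σ MᵢCᵢ = 0·731 + 731·576 + 1205·883 + 1831·426 + 2067·166 = 0 + 421056 + 1064015 + 780006 + 343122 = 2608199
Σ Rᵢ = 0 + 102 + 257 + 190 + 83 = 632
N̂ = 2608199 / 632 ≈ 4126.9 → 4127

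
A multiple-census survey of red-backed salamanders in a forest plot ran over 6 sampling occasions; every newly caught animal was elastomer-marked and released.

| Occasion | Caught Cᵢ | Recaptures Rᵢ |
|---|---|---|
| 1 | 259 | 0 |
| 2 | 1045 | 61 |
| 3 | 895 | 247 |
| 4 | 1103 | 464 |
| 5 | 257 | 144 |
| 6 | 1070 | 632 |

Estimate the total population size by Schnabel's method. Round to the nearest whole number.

N ≈ 4488

Marked at large before each occasion: Mᵢ = Σⱼ<ᵢ (Cⱼ − Rⱼ) → M1=0, M2=259, M3=1243, M4=1891, M5=2530, M6=2643
Σ MᵢCᵢ = 0·259 + 259·1045 + 1243·895 + 1891·1103 + 2530·257 + 2643·1070 = 0 + 270655 + 1112485 + 2085773 + 650210 + 2828010 = 6947133
Σ Rᵢ = 0 + 61 + 247 + 464 + 144 + 632 = 1548
N̂ = 6947133 / 1548 ≈ 4487.8 → 4488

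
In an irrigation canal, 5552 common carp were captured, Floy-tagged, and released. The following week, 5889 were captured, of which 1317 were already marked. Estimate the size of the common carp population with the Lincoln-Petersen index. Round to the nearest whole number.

N ≈ 24,826

N = (5552 × 5889) / 1317 = 32695728 / 1317 ≈ 24825.9 → 24826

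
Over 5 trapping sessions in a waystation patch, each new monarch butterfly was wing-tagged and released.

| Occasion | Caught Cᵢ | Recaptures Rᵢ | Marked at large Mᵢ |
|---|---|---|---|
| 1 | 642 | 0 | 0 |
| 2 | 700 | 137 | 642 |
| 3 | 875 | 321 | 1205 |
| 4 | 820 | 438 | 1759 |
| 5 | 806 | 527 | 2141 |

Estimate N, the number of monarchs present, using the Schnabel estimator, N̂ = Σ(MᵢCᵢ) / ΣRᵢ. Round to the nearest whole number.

Σ MᵢCᵢ = 0·642 + 642·700 + 1205·875 + 1759·820 + 2141·806 = 0 + 449400 + 1054375 + 1442380 + 1725646 = 4671801
Σ Rᵢ = 0 + 137 + 321 + 438 + 527 = 1423
N̂ = 4671801 / 1423 ≈ 3283.1 → 3283

N ≈ 3283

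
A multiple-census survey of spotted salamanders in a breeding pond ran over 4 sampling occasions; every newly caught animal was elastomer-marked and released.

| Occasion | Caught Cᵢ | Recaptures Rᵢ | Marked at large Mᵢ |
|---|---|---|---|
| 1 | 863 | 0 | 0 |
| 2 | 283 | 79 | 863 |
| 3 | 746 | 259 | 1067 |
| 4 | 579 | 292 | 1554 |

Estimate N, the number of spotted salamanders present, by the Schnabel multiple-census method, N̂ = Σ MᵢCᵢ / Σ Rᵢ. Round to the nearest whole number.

Σ MᵢCᵢ = 0·863 + 863·283 + 1067·746 + 1554·579 = 0 + 244229 + 795982 + 899766 = 1939977
Σ Rᵢ = 0 + 79 + 259 + 292 = 630
N̂ = 1939977 / 630 ≈ 3079.3 → 3079

N ≈ 3079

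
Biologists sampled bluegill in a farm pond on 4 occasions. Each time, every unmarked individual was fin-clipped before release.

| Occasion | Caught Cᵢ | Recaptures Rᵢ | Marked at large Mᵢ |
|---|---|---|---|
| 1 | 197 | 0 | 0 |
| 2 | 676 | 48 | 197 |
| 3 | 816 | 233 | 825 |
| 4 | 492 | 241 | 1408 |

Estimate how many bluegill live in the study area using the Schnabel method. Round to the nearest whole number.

Σ MᵢCᵢ = 0·197 + 197·676 + 825·816 + 1408·492 = 0 + 133172 + 673200 + 692736 = 1499108
Σ Rᵢ = 0 + 48 + 233 + 241 = 522
N̂ = 1499108 / 522 ≈ 2871.9 → 2872

N ≈ 2872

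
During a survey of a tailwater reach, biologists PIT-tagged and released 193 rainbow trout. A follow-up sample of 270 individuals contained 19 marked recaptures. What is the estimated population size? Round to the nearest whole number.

N ≈ 2743

N = (193 × 270) / 19 = 52110 / 19 ≈ 2742.6 → 2743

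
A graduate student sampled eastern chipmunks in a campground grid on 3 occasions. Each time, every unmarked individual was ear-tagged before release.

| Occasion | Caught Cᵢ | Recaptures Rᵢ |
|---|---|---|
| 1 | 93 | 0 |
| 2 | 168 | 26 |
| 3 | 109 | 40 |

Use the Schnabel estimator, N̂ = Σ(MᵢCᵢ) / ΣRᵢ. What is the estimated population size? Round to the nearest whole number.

N ≈ 625

Marked at large before each occasion: Mᵢ = Σⱼ<ᵢ (Cⱼ − Rⱼ) → M1=0, M2=93, M3=235
Σ MᵢCᵢ = 0·93 + 93·168 + 235·109 = 0 + 15624 + 25615 = 41239
Σ Rᵢ = 0 + 26 + 40 = 66
N̂ = 41239 / 66 ≈ 624.8 → 625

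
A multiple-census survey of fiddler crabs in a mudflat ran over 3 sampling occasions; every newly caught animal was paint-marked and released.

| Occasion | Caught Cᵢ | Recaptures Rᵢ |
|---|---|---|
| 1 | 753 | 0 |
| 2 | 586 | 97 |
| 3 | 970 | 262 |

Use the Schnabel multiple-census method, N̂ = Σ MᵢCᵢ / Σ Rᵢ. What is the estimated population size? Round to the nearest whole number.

N ≈ 4585

Marked at large before each occasion: Mᵢ = Σⱼ<ᵢ (Cⱼ − Rⱼ) → M1=0, M2=753, M3=1242
Σ MᵢCᵢ = 0·753 + 753·586 + 1242·970 = 0 + 441258 + 1204740 = 1645998
Σ Rᵢ = 0 + 97 + 262 = 359
N̂ = 1645998 / 359 ≈ 4585.0 → 4585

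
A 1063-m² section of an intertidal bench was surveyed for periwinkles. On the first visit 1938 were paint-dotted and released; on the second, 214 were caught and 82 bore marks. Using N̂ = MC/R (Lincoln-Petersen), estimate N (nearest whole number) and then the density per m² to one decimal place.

N̂ = 1938·214/82 = 414732/82 ≈ 5057.7 → 5058
Density = N̂ / area = 5058 / 1063 ≈ 4.76 → 4.8 per m²

density ≈ 4.8 periwinkles per m²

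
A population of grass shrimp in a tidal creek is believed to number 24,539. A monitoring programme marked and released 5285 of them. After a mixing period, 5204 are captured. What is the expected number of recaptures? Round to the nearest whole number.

expected recaptures ≈ 1121

Expected recaptures E[R] = M·C / N.
E[R] = 5285 × 5204 / 24539 = 27503140 / 24539 ≈ 1120.8 → 1121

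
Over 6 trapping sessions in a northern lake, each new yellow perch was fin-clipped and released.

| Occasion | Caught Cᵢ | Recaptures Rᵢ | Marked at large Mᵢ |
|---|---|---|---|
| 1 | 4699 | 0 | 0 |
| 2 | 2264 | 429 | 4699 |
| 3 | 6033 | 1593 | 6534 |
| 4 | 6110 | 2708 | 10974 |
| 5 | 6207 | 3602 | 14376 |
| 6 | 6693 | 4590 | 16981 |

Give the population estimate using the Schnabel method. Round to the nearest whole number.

Σ MᵢCᵢ = 0·4699 + 4699·2264 + 6534·6033 + 10974·6110 + 14376·6207 + 16981·6693 = 0 + 10638536 + 39419622 + 67051140 + 89231832 + 113653833 = 319994963
Σ Rᵢ = 0 + 429 + 1593 + 2708 + 3602 + 4590 = 12922
N̂ = 319994963 / 12922 ≈ 24763.6 → 24764

N ≈ 24,764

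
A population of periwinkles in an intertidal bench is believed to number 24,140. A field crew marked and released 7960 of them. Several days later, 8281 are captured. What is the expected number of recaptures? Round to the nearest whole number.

The marked fraction of the population is 7960/24140, so in a sample of 8281 expect C·(M/N) marked.
E[R] = 7960 × 8281 / 24140 = 65916760 / 24140 ≈ 2730.6 → 2731

expected recaptures ≈ 2731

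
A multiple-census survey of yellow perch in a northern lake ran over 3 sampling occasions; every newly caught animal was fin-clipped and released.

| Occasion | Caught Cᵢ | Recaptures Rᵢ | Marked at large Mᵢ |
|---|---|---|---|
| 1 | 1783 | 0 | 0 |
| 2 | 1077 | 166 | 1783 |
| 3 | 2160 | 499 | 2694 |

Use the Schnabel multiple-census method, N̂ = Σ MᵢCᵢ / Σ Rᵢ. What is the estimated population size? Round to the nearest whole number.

N ≈ 11,638

Σ MᵢCᵢ = 0·1783 + 1783·1077 + 2694·2160 = 0 + 1920291 + 5819040 = 7739331
Σ Rᵢ = 0 + 166 + 499 = 665
N̂ = 7739331 / 665 ≈ 11638.1 → 11638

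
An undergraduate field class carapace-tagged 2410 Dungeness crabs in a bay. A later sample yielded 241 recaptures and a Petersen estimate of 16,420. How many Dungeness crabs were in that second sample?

C = 1642

From N = M·C/R: C = N·R / M = 16420·241 / 2410 = 3957220 / 2410 = 1642.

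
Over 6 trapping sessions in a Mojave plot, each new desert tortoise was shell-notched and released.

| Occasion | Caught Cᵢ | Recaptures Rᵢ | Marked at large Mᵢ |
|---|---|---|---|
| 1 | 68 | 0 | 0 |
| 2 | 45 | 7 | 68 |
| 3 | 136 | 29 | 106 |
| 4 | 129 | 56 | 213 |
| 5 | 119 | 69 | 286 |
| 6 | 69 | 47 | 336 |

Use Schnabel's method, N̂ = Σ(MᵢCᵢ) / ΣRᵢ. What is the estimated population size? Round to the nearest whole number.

Σ MᵢCᵢ = 0·68 + 68·45 + 106·136 + 213·129 + 286·119 + 336·69 = 0 + 3060 + 14416 + 27477 + 34034 + 23184 = 102171
Σ Rᵢ = 0 + 7 + 29 + 56 + 69 + 47 = 208
N̂ = 102171 / 208 ≈ 491.2 → 491

N ≈ 491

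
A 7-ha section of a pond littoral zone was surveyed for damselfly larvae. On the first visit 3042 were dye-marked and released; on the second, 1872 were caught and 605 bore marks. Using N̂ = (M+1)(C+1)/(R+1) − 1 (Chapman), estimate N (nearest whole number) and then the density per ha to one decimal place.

N̂ = 3043·1873/606 − 1 = 5699539/606 − 1 ≈ 9404.2 → 9404
Density = N̂ / area = 9404 / 7 ≈ 1343.43 → 1343.4 per ha

density ≈ 1343.4 damselfly larvae per ha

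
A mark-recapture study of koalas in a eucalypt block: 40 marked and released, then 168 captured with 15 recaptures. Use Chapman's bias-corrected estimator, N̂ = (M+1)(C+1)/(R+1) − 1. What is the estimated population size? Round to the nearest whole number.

N ≈ 432

N̂ = (40+1)(168+1)/(15+1) − 1 = 41·169/16 − 1
= 6929/16 − 1 ≈ 433.1 − 1 ≈ 432.1 → 432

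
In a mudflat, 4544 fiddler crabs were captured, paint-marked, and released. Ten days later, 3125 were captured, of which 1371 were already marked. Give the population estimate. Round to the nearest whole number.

If marked individuals mix randomly, R/C ≈ M/N, giving N ≈ M·C/R.
N = (4544 × 3125) / 1371 = 14200000 / 1371 ≈ 10357.4 → 10357

N ≈ 10,357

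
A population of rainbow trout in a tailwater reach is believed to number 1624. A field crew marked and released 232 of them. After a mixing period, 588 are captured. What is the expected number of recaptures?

The marked fraction of the population is 232/1624, so in a sample of 588 expect C·(M/N) marked.
E[R] = 232 × 588 / 1624 = 136416 / 1624 = 84

expected recaptures = 84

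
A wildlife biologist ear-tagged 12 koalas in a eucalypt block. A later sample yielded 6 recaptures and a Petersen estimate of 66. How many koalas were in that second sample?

From N = M·C/R: C = N·R / M = 66·6 / 12 = 396 / 12 = 33.

C = 33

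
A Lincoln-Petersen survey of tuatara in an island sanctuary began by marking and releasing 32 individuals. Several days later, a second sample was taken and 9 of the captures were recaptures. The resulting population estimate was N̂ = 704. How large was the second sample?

C = 198

From N = M·C/R: C = N·R / M = 704·9 / 32 = 6336 / 32 = 198.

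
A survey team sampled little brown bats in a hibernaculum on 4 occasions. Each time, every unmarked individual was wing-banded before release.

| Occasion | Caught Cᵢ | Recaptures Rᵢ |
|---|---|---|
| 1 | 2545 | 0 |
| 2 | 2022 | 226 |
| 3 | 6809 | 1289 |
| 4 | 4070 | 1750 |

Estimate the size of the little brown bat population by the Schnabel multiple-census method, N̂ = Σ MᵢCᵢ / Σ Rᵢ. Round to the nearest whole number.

N ≈ 22,921

Marked at large before each occasion: Mᵢ = Σⱼ<ᵢ (Cⱼ − Rⱼ) → M1=0, M2=2545, M3=4341, M4=9861
Σ MᵢCᵢ = 0·2545 + 2545·2022 + 4341·6809 + 9861·4070 = 0 + 5145990 + 29557869 + 40134270 = 74838129
Σ Rᵢ = 0 + 226 + 1289 + 1750 = 3265
N̂ = 74838129 / 3265 ≈ 22921.3 → 22921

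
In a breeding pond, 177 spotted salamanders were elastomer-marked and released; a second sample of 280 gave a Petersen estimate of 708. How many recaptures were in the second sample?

From N = M·C/R: R = M·C / N = 177·280 / 708 = 49560 / 708 = 70.

R = 70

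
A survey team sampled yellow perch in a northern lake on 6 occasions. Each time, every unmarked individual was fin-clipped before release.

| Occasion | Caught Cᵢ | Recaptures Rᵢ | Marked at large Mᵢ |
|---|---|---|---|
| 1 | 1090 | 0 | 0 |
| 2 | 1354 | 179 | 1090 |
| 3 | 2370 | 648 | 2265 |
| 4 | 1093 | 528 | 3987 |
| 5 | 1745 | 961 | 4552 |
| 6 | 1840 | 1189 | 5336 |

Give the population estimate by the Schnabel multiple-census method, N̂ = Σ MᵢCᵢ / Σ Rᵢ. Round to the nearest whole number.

Σ MᵢCᵢ = 0·1090 + 1090·1354 + 2265·2370 + 3987·1093 + 4552·1745 + 5336·1840 = 0 + 1475860 + 5368050 + 4357791 + 7943240 + 9818240 = 28963181
Σ Rᵢ = 0 + 179 + 648 + 528 + 961 + 1189 = 3505
N̂ = 28963181 / 3505 ≈ 8263.4 → 8263

N ≈ 8263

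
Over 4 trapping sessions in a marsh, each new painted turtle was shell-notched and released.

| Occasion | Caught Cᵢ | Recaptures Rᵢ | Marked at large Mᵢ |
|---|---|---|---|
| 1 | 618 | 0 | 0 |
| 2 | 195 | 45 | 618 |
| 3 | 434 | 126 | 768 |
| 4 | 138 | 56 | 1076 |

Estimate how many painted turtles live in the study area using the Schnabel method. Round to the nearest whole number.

Σ MᵢCᵢ = 0·618 + 618·195 + 768·434 + 1076·138 = 0 + 120510 + 333312 + 148488 = 602310
Σ Rᵢ = 0 + 45 + 126 + 56 = 227
N̂ = 602310 / 227 ≈ 2653.3 → 2653

N ≈ 2653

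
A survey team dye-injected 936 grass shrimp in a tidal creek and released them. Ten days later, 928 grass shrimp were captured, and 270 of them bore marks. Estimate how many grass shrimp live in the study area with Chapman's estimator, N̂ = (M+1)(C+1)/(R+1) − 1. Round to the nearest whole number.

N̂ = (936+1)(928+1)/(270+1) − 1 = 937·929/271 − 1
= 870473/271 − 1 ≈ 3212.1 − 1 ≈ 3211.1 → 3211

N ≈ 3211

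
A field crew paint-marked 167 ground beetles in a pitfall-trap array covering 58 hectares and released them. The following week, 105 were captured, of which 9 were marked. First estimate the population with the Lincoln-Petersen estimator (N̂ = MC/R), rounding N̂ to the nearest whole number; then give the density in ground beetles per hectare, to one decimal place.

N̂ = 167·105/9 = 17535/9 ≈ 1948.3 → 1948
Density = N̂ / area = 1948 / 58 ≈ 33.59 → 33.6 per hectare

density ≈ 33.6 ground beetles per hectare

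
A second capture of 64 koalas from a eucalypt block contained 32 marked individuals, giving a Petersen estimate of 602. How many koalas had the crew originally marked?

From N = M·C/R: M = N·R / C = 602·32 / 64 = 19264 / 64 = 301.

M = 301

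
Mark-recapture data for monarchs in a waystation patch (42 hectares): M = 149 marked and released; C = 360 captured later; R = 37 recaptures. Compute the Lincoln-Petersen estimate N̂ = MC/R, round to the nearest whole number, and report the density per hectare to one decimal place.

N̂ = 149·360/37 = 53640/37 ≈ 1449.7 → 1450
Density = N̂ / area = 1450 / 42 ≈ 34.52 → 34.5 per hectare

density ≈ 34.5 monarchs per hectare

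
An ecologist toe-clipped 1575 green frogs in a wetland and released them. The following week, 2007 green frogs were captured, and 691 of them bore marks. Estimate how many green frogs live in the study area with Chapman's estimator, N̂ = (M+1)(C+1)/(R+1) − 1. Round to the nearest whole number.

N̂ = (1575+1)(2007+1)/(691+1) − 1 = 1576·2008/692 − 1
= 3164608/692 − 1 ≈ 4573.1 − 1 ≈ 4572.1 → 4572

N ≈ 4572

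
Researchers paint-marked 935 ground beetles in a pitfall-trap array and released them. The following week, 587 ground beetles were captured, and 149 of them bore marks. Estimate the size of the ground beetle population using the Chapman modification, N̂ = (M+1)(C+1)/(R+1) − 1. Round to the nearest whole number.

N̂ = (935+1)(587+1)/(149+1) − 1 = 936·588/150 − 1
= 550368/150 − 1 ≈ 3669.1 − 1 ≈ 3668.1 → 3668

N ≈ 3668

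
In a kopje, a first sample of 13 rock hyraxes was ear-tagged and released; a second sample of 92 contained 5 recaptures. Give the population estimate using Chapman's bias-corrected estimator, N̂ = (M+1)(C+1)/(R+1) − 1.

N̂ = (13+1)(92+1)/(5+1) − 1 = 14·93/6 − 1
= 1302/6 − 1 = 217 − 1 = 216

N = 216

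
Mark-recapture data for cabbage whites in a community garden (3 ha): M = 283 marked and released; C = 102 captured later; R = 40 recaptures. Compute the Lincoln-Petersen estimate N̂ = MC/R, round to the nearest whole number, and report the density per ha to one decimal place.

N̂ = 283·102/40 = 28866/40 ≈ 721.6 → 722
Density = N̂ / area = 722 / 3 ≈ 240.67 → 240.7 per ha

density ≈ 240.7 cabbage whites per ha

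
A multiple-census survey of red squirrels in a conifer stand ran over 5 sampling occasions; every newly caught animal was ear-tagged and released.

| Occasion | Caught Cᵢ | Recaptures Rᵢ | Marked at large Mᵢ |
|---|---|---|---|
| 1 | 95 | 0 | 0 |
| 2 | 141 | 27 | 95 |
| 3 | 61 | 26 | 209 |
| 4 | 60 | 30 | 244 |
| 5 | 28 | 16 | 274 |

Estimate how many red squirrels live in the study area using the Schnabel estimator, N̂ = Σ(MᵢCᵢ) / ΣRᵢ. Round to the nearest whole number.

Σ MᵢCᵢ = 0·95 + 95·141 + 209·61 + 244·60 + 274·28 = 0 + 13395 + 12749 + 14640 + 7672 = 48456
Σ Rᵢ = 0 + 27 + 26 + 30 + 16 = 99
N̂ = 48456 / 99 ≈ 489.45 → 489

N ≈ 489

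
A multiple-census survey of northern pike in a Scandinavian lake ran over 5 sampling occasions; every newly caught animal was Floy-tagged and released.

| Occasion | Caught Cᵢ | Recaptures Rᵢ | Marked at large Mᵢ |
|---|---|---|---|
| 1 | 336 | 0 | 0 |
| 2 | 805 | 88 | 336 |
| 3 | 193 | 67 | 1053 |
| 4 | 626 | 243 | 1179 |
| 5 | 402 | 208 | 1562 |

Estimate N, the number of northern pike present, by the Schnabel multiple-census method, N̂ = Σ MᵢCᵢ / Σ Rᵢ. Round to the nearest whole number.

Σ MᵢCᵢ = 0·336 + 336·805 + 1053·193 + 1179·626 + 1562·402 = 0 + 270480 + 203229 + 738054 + 627924 = 1839687
Σ Rᵢ = 0 + 88 + 67 + 243 + 208 = 606
N̂ = 1839687 / 606 ≈ 3035.8 → 3036

N ≈ 3036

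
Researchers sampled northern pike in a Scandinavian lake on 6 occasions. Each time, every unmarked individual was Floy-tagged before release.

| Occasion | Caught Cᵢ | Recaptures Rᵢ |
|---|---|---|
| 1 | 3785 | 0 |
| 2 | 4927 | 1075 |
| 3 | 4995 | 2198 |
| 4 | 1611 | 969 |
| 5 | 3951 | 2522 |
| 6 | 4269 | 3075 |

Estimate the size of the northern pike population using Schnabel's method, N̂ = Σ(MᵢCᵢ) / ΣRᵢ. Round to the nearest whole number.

N ≈ 17,354

Marked at large before each occasion: Mᵢ = Σⱼ<ᵢ (Cⱼ − Rⱼ) → M1=0, M2=3785, M3=7637, M4=10434, M5=11076, M6=12505
Σ MᵢCᵢ = 0·3785 + 3785·4927 + 7637·4995 + 10434·1611 + 11076·3951 + 12505·4269 = 0 + 18648695 + 38146815 + 16809174 + 43761276 + 53383845 = 170749805
Σ Rᵢ = 0 + 1075 + 2198 + 969 + 2522 + 3075 = 9839
N̂ = 170749805 / 9839 ≈ 17354.4 → 17354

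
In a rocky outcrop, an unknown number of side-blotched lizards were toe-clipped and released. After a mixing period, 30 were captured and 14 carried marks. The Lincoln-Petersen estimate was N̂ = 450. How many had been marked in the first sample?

From N = M·C/R: M = N·R / C = 450·14 / 30 = 6300 / 30 = 210.

M = 210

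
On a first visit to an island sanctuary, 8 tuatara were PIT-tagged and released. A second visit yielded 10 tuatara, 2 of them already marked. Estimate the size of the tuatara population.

If marked individuals mix randomly, R/C ≈ M/N, giving N ≈ M·C/R.
N = (8 × 10) / 2 = 80 / 2 = 40

N = 40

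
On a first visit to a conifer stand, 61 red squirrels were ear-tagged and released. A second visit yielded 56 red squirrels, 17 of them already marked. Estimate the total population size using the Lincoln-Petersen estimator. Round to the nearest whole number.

N = (61 × 56) / 17 = 3416 / 17 ≈ 200.9 → 201

N ≈ 201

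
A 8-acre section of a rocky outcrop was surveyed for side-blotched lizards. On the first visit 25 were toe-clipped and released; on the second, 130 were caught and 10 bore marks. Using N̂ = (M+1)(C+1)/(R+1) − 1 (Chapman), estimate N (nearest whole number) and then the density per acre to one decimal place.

density ≈ 38.6 side-blotched lizards per acre

N̂ = 26·131/11 − 1 = 3406/11 − 1 ≈ 308.6 → 309
Density = N̂ / area = 309 / 8 ≈ 38.62 → 38.6 per acre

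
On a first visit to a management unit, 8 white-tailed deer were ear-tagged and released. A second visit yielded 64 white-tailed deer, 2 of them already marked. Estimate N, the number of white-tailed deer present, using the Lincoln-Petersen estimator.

The marked fraction in the recapture sample should equal the marked fraction in the population: 2/64 = 8/N.
N = (8 × 64) / 2 = 512 / 2 = 256

N = 256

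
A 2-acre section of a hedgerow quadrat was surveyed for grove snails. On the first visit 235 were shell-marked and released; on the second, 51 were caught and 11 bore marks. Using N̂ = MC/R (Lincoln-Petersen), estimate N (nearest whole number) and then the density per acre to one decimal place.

density ≈ 545.0 grove snails per acre

N̂ = 235·51/11 = 11985/11 ≈ 1089.5 → 1090
Density = N̂ / area = 1090 / 2 = 545.0 per acre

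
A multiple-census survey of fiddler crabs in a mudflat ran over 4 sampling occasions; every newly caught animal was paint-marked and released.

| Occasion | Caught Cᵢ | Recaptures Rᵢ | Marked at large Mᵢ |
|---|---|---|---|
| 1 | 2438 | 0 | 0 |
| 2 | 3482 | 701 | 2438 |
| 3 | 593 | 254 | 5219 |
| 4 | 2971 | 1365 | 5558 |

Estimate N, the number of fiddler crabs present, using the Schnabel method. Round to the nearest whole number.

Σ MᵢCᵢ = 0·2438 + 2438·3482 + 5219·593 + 5558·2971 = 0 + 8489116 + 3094867 + 16512818 = 28096801
Σ Rᵢ = 0 + 701 + 254 + 1365 = 2320
N̂ = 28096801 / 2320 ≈ 12110.7 → 12111

N ≈ 12,111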